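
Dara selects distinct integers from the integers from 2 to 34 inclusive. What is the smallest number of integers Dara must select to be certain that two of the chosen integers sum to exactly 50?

Two chosen integers sum to 50 exactly when both halves of some pair {x, 50−x} with 16 ≤ x ≤ 50−x ≤ 34 are chosen — 9 such pairs.
The remaining 15 elements (those with no distinct partner in range) can never complete a 50-sum, so the worst case takes all of them and one from each pair: 15 + 9 = 24.
The 25th integer has to be the second member of some pair, so 24 + 1 = 25.

25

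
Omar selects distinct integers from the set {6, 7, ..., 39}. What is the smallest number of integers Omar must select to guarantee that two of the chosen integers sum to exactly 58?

25

A set avoiding the sum 58 can contain at most one of each pair {x, 58−x}, plus the 14 elements whose complement lies outside the range or equal to its own complement.
The integers 6, …, 29 (24 of them) are such a set: any two sum to at least 6+7 = 13 and at most 28+29 = 57 < 58.
Any 25th integer completes one of the 10 pairs, so 25 choices force a sum of 58.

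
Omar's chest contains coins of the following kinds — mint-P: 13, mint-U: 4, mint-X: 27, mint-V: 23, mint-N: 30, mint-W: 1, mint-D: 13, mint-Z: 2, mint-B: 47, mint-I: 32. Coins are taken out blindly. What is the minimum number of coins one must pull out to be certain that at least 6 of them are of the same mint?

43

By the pigeonhole principle, put each drawn coin into a box by mint. The largest draw with every box below 6 takes min(count, 5) from each mint; mints with fewer than 5 contribute all they have.
Σ min(cᵢ, 5) = 5 + 4 + 5 + 5 + 5 + 1 + 5 + 2 + 5 + 5 = 42.
Draw number 42 + 1 = 43 must push one box to 6.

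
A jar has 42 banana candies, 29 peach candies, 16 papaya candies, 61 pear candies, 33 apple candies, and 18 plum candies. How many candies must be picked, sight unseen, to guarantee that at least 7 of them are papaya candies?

190

In the worst case for collecting papaya candies, every non-papaya candy comes out first.
There are 42 + 29 + 61 + 33 + 18 = 183 non-papaya candies altogether.
After those, each further candy must be papaya, so 183 + 7 = 190 draws guarantee 7 papaya candies.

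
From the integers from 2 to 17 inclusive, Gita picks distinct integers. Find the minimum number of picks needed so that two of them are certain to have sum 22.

A set avoiding the sum 22 can contain at most one of each pair {x, 22−x}, plus the 4 elements whose complement lies outside the range or equal to its own complement.
The integers 2, …, 11 (10 of them) are such a set: any two sum to at least 2+3 = 5 and at most 10+11 = 21 < 22.
Pigeonhole: any 11th integer completes one of the 6 pairs, so 11 choices force a sum of 22.

11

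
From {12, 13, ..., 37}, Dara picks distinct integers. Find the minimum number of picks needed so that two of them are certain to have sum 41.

18

Group the elements by complementary pair {x, 41−x}: {12,29}, {13,28}, {14,27}, …, giving 9 two-element pairs and 8 integers whose partner 41−x falls outside [12,37].
Pigeonhole: treating each of those 17 groups as a pigeonhole, one can pick one integer per group — 17 integers — with no two summing to 41.
The 18th integer lands in an occupied pair, forcing a sum of 41.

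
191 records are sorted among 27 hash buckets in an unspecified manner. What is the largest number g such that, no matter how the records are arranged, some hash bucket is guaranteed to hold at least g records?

8

The 27 hash buckets are the holes and the 191 records are the pigeons.
If every hash bucket held at most 7 records, the total would be at most 27 × 7 = 189, which is less than 191.
So some hash bucket holds at least ⌈191/27⌉ = 8 records.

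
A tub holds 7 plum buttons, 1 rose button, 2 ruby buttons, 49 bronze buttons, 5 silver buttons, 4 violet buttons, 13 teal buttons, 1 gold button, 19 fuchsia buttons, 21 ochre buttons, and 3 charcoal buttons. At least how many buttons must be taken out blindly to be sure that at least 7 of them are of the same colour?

An adversary could hand out at most 6 buttons per colour (6 colours run out sooner): 6 + 1 + 2 + 6 + 5 + 4 + 6 + 1 + 6 + 6 + 3 = 46 buttons and still no colour has 7.
One more button lands in a colour already at 6, so 47 draws are enough and 46 are not.

47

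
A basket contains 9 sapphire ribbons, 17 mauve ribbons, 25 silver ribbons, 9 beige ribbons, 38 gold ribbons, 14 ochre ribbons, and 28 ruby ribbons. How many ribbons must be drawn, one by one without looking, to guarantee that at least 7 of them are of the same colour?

The 7 colours are the holes; the ribbons drawn are the pigeons.
To avoid 7 of any one colour, the worst case takes at most 6 of each colour.
That gives 6 + 6 + 6 + 6 + 6 + 6 + 6 = 42 ribbons with no colour reaching 7.
The next ribbon forces some colour to 7, so 42 + 1 = 43.

43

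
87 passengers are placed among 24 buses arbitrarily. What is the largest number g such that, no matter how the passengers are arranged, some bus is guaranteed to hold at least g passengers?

4

The 24 buses are the holes and the 87 passengers are the pigeons.
If every bus held at most 3 passengers, the total would be at most 24 × 3 = 72, which is less than 87.
So some bus holds at least ⌈87/24⌉ = 4 passengers.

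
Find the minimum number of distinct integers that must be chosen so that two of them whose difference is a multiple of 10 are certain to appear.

Integers whose pairwise differences are multiples of 10 are exactly those sharing a remainder mod 10. The 10 residue classes mod 10 are the pigeonholes.
With 10 integers one could put 1 in each residue class and have no class reach 2.
The 11th integer pushes some class to 2, so 10·1 + 1 = 11.

11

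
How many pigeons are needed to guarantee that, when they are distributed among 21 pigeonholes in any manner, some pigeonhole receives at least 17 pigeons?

With 336 pigeons one could put exactly 16 in each of the 21 pigeonholes, and no pigeonhole would reach 17.
By pigeonhole, one more pigeon must land in a pigeonhole that already has 16, giving it 17.
So 21 × 16 + 1 = 337 pigeons are required.

337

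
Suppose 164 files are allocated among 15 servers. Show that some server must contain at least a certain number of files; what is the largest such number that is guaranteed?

11

The 15 servers are the holes and the 164 files are the pigeons.
If every server held at most 10 files, the total would be at most 15 × 10 = 150, which is less than 164.
So some server holds at least ⌈164/15⌉ = 11 files.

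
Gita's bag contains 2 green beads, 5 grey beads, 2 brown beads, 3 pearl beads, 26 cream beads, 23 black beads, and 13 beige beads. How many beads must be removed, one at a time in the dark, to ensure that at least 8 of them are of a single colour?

An adversary could hand out at most 7 beads per colour (4 colours run out sooner): 2 + 5 + 2 + 3 + 7 + 7 + 7 = 33 beads and still no colour has 8.
Pigeonhole: one more bead lands in a colour already at 7, so 34 draws are enough and 33 are not.

34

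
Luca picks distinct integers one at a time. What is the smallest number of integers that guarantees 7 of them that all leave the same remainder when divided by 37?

223

The 37 residue classes mod 37 are the pigeonholes.
With 222 integers one could put 6 in each residue class and have no class reach 7.
The 223rd integer pushes some class to 7, so 37·6 + 1 = 223.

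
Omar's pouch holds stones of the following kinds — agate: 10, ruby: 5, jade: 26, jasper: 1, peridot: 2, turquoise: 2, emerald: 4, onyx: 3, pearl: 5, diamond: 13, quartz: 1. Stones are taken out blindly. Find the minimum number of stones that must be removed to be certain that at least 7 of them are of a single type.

By the pigeonhole principle, put each drawn stone into a box by type. The largest draw with every box below 7 takes min(count, 6) from each type; types with fewer than 6 contribute all they have.
Σ min(cᵢ, 6) = 6 + 5 + 6 + 1 + 2 + 2 + 4 + 3 + 5 + 6 + 1 = 41.
Draw number 41 + 1 = 42 must push one box to 7.

42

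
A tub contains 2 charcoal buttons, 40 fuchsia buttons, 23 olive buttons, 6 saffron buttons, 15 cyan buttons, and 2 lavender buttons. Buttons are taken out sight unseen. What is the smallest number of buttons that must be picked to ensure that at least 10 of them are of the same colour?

By pigeonhole, the 6 colours are the holes; the buttons drawn are the pigeons.
To avoid 10 of any one colour, the worst case takes at most 9 of each colour, or every button of a colour that has fewer than 9.
That gives 2 + 9 + 9 + 6 + 9 + 2 = 37 buttons with no colour reaching 10.
The next button forces some colour to 10, so 37 + 1 = 38.

38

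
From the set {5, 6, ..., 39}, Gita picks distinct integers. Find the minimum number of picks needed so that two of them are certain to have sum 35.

Two chosen integers sum to 35 exactly when both halves of some pair {x, 35−x} with 5 ≤ x ≤ 35−x ≤ 30 are chosen — 13 such pairs.
The remaining 9 elements (those with no distinct partner in range) can never complete a 35-sum, so the worst case takes all of them and one from each pair: 9 + 13 = 22.
Pigeonhole: the 23rd integer has to be the second member of some pair, so 22 + 1 = 23.

23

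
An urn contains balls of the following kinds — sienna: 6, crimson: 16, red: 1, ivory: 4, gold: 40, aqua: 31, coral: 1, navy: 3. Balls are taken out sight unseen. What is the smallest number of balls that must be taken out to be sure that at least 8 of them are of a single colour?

37

By the pigeonhole principle, the 8 colours are the holes; the balls drawn are the pigeons.
To avoid 8 of any one colour, the worst case takes at most 7 of each colour, or every ball of a colour that has fewer than 7.
That gives 6 + 7 + 1 + 4 + 7 + 7 + 1 + 3 = 36 balls with no colour reaching 8.
The next ball forces some colour to 8, so 36 + 1 = 37.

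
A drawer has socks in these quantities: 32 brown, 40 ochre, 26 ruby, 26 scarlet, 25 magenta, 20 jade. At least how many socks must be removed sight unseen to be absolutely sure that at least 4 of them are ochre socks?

133

In the worst case for collecting ochre socks, every non-ochre sock comes out first.
There are 32 + 26 + 26 + 25 + 20 = 129 non-ochre socks altogether.
After those, each further sock must be ochre, so 129 + 4 = 133 draws guarantee 4 ochre socks.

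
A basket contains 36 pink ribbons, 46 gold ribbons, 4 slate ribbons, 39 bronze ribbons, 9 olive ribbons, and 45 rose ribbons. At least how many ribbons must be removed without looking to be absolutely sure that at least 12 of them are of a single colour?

By the pigeonhole principle, put each drawn ribbon into a box by colour. The largest draw with every box below 12 takes min(count, 11) from each colour; colours with fewer than 11 contribute all they have.
Σ min(cᵢ, 11) = 11 + 11 + 4 + 11 + 9 + 11 = 57.
Draw number 57 + 1 = 58 must push one box to 12.

58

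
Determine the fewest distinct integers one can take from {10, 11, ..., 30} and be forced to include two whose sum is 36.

A set avoiding the sum 36 can contain at most one of each pair {x, 36−x}, plus the 5 elements whose complement lies outside the range or equal to its own complement.
The integers 18, …, 30 (13 of them) are such a set: any two sum to at least 18+19 = 37 > 36.
Any 14th integer completes one of the 8 pairs, so 14 choices force a sum of 36.

14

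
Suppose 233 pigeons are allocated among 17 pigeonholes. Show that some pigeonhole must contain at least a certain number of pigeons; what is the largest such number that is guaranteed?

14

Pigeonhole: the 17 pigeonholes are the holes and the 233 pigeons are the pigeons.
If every pigeonhole held at most 13 pigeons, the total would be at most 17 × 13 = 221, which is less than 233.
So some pigeonhole holds at least ⌈233/17⌉ = 14 pigeons.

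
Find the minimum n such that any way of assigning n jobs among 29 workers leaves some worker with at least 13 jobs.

349

With 348 jobs one could put exactly 12 in each of the 29 workers, and no worker would reach 13.
One more job must land in a worker that already has 12, giving it 13.
So 29 × 12 + 1 = 349 jobs are required.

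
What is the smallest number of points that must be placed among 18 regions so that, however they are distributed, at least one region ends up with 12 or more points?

199

With 198 points one could put exactly 11 in each of the 18 regions, and no region would reach 12.
By the pigeonhole principle, one more point must land in a region that already has 11, giving it 12.
So 18 × 11 + 1 = 199 points are required.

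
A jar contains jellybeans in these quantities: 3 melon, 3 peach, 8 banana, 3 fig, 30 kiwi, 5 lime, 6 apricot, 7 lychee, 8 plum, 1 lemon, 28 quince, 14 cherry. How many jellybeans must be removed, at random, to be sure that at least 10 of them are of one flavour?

Pigeonhole: put each drawn jellybean into a box by flavour. The largest draw with every box below 10 takes min(count, 9) from each flavour; flavours with fewer than 9 contribute all they have.
Σ min(cᵢ, 9) = 3 + 3 + 8 + 3 + 9 + 5 + 6 + 7 + 8 + 1 + 9 + 9 = 71.
Draw number 71 + 1 = 72 must push one box to 10.

72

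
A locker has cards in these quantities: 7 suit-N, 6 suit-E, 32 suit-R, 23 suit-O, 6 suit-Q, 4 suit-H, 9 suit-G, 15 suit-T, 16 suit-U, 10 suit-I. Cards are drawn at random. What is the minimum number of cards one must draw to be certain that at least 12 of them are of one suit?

By the pigeonhole principle, the 10 suits are the holes; the cards drawn are the pigeons.
To avoid 12 of any one suit, the worst case takes at most 11 of each suit, or every card of a suit that has fewer than 11.
That gives 7 + 6 + 11 + 11 + 6 + 4 + 9 + 11 + 11 + 10 = 86 cards with no suit reaching 12.
The next card forces some suit to 12, so 86 + 1 = 87.

87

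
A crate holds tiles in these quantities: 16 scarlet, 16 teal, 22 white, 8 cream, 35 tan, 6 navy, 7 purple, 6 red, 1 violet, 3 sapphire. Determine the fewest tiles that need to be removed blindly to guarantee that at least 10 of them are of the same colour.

68

By pigeonhole, the 10 colours are the holes; the tiles drawn are the pigeons.
To avoid 10 of any one colour, the worst case takes at most 9 of each colour, or every tile of a colour that has fewer than 9.
That gives 9 + 9 + 9 + 8 + 9 + 6 + 7 + 6 + 1 + 3 = 67 tiles with no colour reaching 10.
The next tile forces some colour to 10, so 67 + 1 = 68.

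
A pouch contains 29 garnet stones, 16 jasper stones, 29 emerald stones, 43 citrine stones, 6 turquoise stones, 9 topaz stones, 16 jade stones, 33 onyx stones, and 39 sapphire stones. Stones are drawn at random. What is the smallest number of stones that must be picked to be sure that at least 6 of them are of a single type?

An adversary could hand out at most 5 stones per type: 5 + 5 + 5 + 5 + 5 + 5 + 5 + 5 + 5 = 45 stones and still no type has 6.
One more stone lands in a type already at 5, so 46 draws are enough and 45 are not.

46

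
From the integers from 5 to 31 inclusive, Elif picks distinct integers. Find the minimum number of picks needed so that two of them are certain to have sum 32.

A set avoiding the sum 32 can contain at most one of each pair {x, 32−x}, plus the 5 elements whose complement lies outside the range or equal to its own complement.
The integers 16, …, 31 (16 of them) are such a set: any two sum to at least 16+17 = 33 > 32.
By pigeonhole, any 17th integer completes one of the 11 pairs, so 17 choices force a sum of 32.

17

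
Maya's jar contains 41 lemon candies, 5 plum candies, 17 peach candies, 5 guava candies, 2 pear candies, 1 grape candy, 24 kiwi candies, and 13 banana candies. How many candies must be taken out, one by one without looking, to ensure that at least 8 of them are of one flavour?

By pigeonhole, the 8 flavours are the holes; the candies drawn are the pigeons.
To avoid 8 of any one flavour, the worst case takes at most 7 of each flavour, or every candy of a flavour that has fewer than 7.
That gives 7 + 5 + 7 + 5 + 2 + 1 + 7 + 7 = 41 candies with no flavour reaching 8.
The next candy forces some flavour to 8, so 41 + 1 = 42.

42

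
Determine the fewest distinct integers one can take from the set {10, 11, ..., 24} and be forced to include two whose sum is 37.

Group the elements by complementary pair {x, 37−x}: {13,24}, {14,23}, {15,22}, …, giving 6 two-element pairs and 3 integers whose partner 37−x falls outside [10,24].
Treating each of those 9 groups as a pigeonhole, one can pick one integer per group — 9 integers — with no two summing to 37.
The 10th integer lands in an occupied pair, forcing a sum of 37.

10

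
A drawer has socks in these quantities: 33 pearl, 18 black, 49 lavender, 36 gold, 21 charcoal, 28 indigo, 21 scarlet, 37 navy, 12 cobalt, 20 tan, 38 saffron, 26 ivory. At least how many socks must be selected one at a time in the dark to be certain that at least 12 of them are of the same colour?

An adversary could hand out at most 11 socks per colour: 11 + 11 + 11 + 11 + 11 + 11 + 11 + 11 + 11 + 11 + 11 + 11 = 132 socks and still no colour has 12.
One more sock lands in a colour already at 11, so 133 draws are enough and 132 are not.

133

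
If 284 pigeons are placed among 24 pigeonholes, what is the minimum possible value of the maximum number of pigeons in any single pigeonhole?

12

The 24 pigeonholes are the holes and the 284 pigeons are the pigeons.
If every pigeonhole held at most 11 pigeons, the total would be at most 24 × 11 = 264, which is less than 284.
So some pigeonhole holds at least ⌈284/24⌉ = 12 pigeons.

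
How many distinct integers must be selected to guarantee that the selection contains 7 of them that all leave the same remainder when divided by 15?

The 15 residue classes mod 15 are the pigeonholes.
With 90 integers one could put 6 in each residue class and have no class reach 7.
The 91st integer pushes some class to 7, so 15·6 + 1 = 91.

91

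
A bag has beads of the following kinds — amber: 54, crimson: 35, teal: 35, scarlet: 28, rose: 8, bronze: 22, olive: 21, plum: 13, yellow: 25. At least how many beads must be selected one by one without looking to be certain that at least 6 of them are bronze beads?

In the worst case for collecting bronze beads, every non-bronze bead comes out first.
There are 54 + 35 + 35 + 28 + 8 + 21 + 13 + 25 = 219 non-bronze beads altogether.
After those, each further bead must be bronze, so 219 + 6 = 225 draws guarantee 6 bronze beads.

225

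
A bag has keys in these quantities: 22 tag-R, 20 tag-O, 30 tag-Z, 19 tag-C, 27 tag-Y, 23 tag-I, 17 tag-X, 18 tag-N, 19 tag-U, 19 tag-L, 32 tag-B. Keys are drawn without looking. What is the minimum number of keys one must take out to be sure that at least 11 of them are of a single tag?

Put each drawn key into a box by tag. The largest draw with every box below 11 takes min(count, 10) from each tag.
Σ min(cᵢ, 10) = 10 + 10 + 10 + 10 + 10 + 10 + 10 + 10 + 10 + 10 + 10 = 110.
Draw number 110 + 1 = 111 must push one box to 11.

111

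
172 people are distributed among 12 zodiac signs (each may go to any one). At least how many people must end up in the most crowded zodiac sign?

The 12 zodiac signs are the holes and the 172 people are the pigeons.
If every zodiac sign held at most 14 people, the total would be at most 12 × 14 = 168, which is less than 172.
So some zodiac sign holds at least ⌈172/12⌉ = 15 people.

15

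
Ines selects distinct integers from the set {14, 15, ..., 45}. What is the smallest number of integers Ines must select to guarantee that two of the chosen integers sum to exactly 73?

24

Group the elements by complementary pair {x, 73−x}: {28,45}, {29,44}, {30,43}, …, giving 9 two-element pairs and 14 integers whose partner 73−x falls outside [14,45].
Pigeonhole: treating each of those 23 groups as a pigeonhole, one can pick one integer per group — 23 integers — with no two summing to 73.
The 24th integer lands in an occupied pair, forcing a sum of 73.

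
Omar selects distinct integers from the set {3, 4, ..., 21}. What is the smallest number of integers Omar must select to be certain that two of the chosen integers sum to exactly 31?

A set avoiding the sum 31 can contain at most one of each pair {x, 31−x}, plus the 7 elements whose complement lies outside the range.
The integers 3, …, 15 (13 of them) are such a set: any two sum to at least 3+4 = 7 and at most 14+15 = 29 < 31.
Any 14th integer completes one of the 6 pairs, so 14 choices force a sum of 31.

14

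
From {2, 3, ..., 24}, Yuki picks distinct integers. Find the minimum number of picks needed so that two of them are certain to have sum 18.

17

Two chosen integers sum to 18 exactly when both halves of some pair {x, 18−x} with 2 ≤ x ≤ 18−x ≤ 16 are chosen — 7 such pairs.
The remaining 9 elements (those with no distinct partner in range) can never complete a 18-sum, so the worst case takes all of them and one from each pair: 9 + 7 = 16.
By the pigeonhole principle, the 17th integer has to be the second member of some pair, so 16 + 1 = 17.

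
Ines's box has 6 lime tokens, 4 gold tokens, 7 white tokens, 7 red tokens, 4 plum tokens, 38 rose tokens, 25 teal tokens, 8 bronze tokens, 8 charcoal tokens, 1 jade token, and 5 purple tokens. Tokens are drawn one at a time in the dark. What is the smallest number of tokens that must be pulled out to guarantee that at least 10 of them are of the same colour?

69

An adversary could hand out at most 9 tokens per colour (9 colours run out sooner): 6 + 4 + 7 + 7 + 4 + 9 + 9 + 8 + 8 + 1 + 5 = 68 tokens and still no colour has 10.
By pigeonhole, one more token lands in a colour already at 9, so 69 draws are enough and 68 are not.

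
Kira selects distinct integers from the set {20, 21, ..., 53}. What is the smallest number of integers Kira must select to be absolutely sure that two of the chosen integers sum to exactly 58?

26

Two chosen integers sum to 58 exactly when both halves of some pair {x, 58−x} with 20 ≤ x ≤ 58−x ≤ 38 are chosen — 9 such pairs.
The remaining 16 elements (those with no distinct partner in range) can never complete a 58-sum, so the worst case takes all of them and one from each pair: 16 + 9 = 25.
The 26th integer has to be the second member of some pair, so 25 + 1 = 26.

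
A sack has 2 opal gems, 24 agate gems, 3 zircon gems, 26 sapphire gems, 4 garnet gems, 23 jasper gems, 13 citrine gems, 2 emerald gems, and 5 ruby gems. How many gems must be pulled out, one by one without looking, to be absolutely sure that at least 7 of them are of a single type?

An adversary could hand out at most 6 gems per type (5 types run out sooner): 2 + 6 + 3 + 6 + 4 + 6 + 6 + 2 + 5 = 40 gems and still no type has 7.
By pigeonhole, one more gem lands in a type already at 6, so 41 draws are enough and 40 are not.

41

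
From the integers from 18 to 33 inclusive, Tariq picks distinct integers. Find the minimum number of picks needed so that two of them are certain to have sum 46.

Two chosen integers sum to 46 exactly when both halves of some pair {x, 46−x} with 18 ≤ x ≤ 46−x ≤ 28 are chosen — 5 such pairs.
The remaining 6 elements (those with no distinct partner in range) can never complete a 46-sum, so the worst case takes all of them and one from each pair: 6 + 5 = 11.
Pigeonhole: the 12th integer has to be the second member of some pair, so 11 + 1 = 12.

12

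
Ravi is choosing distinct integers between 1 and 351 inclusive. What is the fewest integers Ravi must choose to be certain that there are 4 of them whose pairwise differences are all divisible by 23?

70

Integers whose pairwise differences are multiples of 23 are exactly those sharing a remainder mod 23. The 23 residue classes mod 23 are the pigeonholes.
With 69 integers one could put 3 in each residue class and have no class reach 4.
The 70th integer pushes some class to 4, so 23·3 + 1 = 70.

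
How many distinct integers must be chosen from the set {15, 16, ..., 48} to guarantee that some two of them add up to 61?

19

Group the elements by complementary pair {x, 61−x}: {15,46}, {16,45}, {17,44}, …, giving 16 two-element pairs and 2 integers whose partner 61−x falls outside [15,48].
By the pigeonhole principle, treating each of those 18 groups as a pigeonhole, one can pick one integer per group — 18 integers — with no two summing to 61.
The 19th integer lands in an occupied pair, forcing a sum of 61.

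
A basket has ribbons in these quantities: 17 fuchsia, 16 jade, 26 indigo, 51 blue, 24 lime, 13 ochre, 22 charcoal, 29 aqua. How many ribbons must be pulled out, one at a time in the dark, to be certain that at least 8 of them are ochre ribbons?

193

In the worst case for collecting ochre ribbons, every non-ochre ribbon comes out first.
There are 17 + 16 + 26 + 51 + 24 + 22 + 29 = 185 non-ochre ribbons altogether.
After those, each further ribbon must be ochre, so 185 + 8 = 193 draws guarantee 8 ochre ribbons.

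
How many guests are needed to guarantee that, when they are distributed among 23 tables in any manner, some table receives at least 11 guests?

With 230 guests one could put exactly 10 in each of the 23 tables, and no table would reach 11.
By pigeonhole, one more guest must land in a table that already has 10, giving it 11.
So 23 × 10 + 1 = 231 guests are required.

231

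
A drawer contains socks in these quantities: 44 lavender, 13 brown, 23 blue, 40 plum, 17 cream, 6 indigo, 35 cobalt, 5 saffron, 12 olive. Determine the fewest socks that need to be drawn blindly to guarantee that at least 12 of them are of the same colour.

89

By the pigeonhole principle, put each drawn sock into a box by colour. The largest draw with every box below 12 takes min(count, 11) from each colour; colours with fewer than 11 contribute all they have.
Σ min(cᵢ, 11) = 11 + 11 + 11 + 11 + 11 + 6 + 11 + 5 + 11 = 88.
Draw number 88 + 1 = 89 must push one box to 12.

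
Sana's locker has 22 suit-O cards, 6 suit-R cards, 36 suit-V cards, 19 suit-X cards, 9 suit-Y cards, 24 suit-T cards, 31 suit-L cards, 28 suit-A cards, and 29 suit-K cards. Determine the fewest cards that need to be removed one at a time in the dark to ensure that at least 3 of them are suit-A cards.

179

In the worst case for collecting suit-A cards, every non-suit-A card comes out first.
There are 22 + 6 + 36 + 19 + 9 + 24 + 31 + 29 = 176 non-suit-A cards altogether.
After those, each further card must be suit-A, so 176 + 3 = 179 draws guarantee 3 suit-A cards.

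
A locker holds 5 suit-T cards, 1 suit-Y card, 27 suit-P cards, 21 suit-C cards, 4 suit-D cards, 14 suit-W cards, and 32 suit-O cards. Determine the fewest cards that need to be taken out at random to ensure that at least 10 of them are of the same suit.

An adversary could hand out at most 9 cards per suit (suit-T, suit-Y, suit-D run out sooner): 5 + 1 + 9 + 9 + 4 + 9 + 9 = 46 cards and still no suit has 10.
One more card lands in a suit already at 9, so 47 draws are enough and 46 are not.

47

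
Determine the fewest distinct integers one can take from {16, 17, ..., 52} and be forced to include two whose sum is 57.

25

A set avoiding the sum 57 can contain at most one of each pair {x, 57−x}, plus the 11 elements whose complement lies outside the range.
The integers 29, …, 52 (24 of them) are such a set: any two sum to at least 29+30 = 59 > 57.
By the pigeonhole principle, any 25th integer completes one of the 13 pairs, so 25 choices force a sum of 57.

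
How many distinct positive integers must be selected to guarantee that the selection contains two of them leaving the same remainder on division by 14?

15

By pigeonhole, the 14 residue classes mod 14 are the pigeonholes.
With 14 integers one could put 1 in each residue class and have no class reach 2.
The 15th integer pushes some class to 2, so 14·1 + 1 = 15.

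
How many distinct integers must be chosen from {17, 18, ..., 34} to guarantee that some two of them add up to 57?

A set avoiding the sum 57 can contain at most one of each pair {x, 57−x}, plus the 6 elements whose complement lies outside the range.
The integers 17, …, 28 (12 of them) are such a set: any two sum to at least 17+18 = 35 and at most 27+28 = 55 < 57.
Any 13th integer completes one of the 6 pairs, so 13 choices force a sum of 57.

13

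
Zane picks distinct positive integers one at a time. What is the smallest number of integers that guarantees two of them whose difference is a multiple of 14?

Integers whose pairwise differences are multiples of 14 are exactly those sharing a remainder mod 14. The 14 residue classes mod 14 are the pigeonholes.
With 14 integers one could put 1 in each residue class and have no class reach 2.
The 15th integer pushes some class to 2, so 14·1 + 1 = 15.

15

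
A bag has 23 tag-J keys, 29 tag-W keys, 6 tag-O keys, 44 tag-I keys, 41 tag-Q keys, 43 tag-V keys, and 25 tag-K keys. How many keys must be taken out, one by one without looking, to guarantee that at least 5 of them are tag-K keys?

191

In the worst case for collecting tag-K keys, every non-tag-K key comes out first.
There are 23 + 29 + 6 + 44 + 41 + 43 = 186 non-tag-K keys altogether.
After those, each further key must be tag-K, so 186 + 5 = 191 draws guarantee 5 tag-K keys.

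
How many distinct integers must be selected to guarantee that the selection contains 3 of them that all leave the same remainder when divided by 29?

The 29 residue classes mod 29 are the pigeonholes.
With 58 integers one could put 2 in each residue class and have no class reach 3.
The 59th integer pushes some class to 3, so 29·2 + 1 = 59.

59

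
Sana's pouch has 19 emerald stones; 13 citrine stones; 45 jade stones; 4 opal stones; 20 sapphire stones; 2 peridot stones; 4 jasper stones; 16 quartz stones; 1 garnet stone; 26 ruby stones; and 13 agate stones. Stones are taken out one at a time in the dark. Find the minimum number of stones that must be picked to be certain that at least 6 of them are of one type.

The 11 types are the holes; the stones drawn are the pigeons.
To avoid 6 of any one type, the worst case takes at most 5 of each type, or every stone of a type that has fewer than 5.
That gives 5 + 5 + 5 + 4 + 5 + 2 + 4 + 5 + 1 + 5 + 5 = 46 stones with no type reaching 6.
The next stone forces some type to 6, so 46 + 1 = 47.

47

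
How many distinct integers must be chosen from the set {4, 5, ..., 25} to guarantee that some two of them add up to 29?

12

Group the elements by complementary pair {x, 29−x}: {4,25}, {5,24}, {6,23}, …, giving 11 two-element pairs.
Pigeonhole: treating each of those 11 groups as a pigeonhole, one can pick one integer per group — 11 integers — with no two summing to 29.
The 12th integer lands in an occupied pair, forcing a sum of 29.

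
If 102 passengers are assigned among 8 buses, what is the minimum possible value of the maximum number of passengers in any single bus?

13

By pigeonhole, the 8 buses are the holes and the 102 passengers are the pigeons.
If every bus held at most 12 passengers, the total would be at most 8 × 12 = 96, which is less than 102.
So some bus holds at least ⌈102/8⌉ = 13 passengers.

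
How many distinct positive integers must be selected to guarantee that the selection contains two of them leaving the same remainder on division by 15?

The 15 residue classes mod 15 are the pigeonholes.
With 15 integers one could put 1 in each residue class and have no class reach 2.
The 16th integer pushes some class to 2, so 15·1 + 1 = 16.

16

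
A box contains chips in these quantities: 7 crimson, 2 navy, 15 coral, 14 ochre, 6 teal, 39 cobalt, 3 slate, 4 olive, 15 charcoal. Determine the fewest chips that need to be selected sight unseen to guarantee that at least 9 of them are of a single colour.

55

By the pigeonhole principle, the 9 colours are the holes; the chips drawn are the pigeons.
To avoid 9 of any one colour, the worst case takes at most 8 of each colour, or every chip of a colour that has fewer than 8.
That gives 7 + 2 + 8 + 8 + 6 + 8 + 3 + 4 + 8 = 54 chips with no colour reaching 9.
The next chip forces some colour to 9, so 54 + 1 = 55.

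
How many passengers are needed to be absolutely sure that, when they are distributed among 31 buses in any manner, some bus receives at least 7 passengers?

187

With 186 passengers one could put exactly 6 in each of the 31 buses, and no bus would reach 7.
By the pigeonhole principle, one more passenger must land in a bus that already has 6, giving it 7.
So 31 × 6 + 1 = 187 passengers are required.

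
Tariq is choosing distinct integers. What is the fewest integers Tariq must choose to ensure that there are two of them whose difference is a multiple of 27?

Integers whose pairwise differences are multiples of 27 are exactly those sharing a remainder mod 27. The 27 residue classes mod 27 are the pigeonholes.
With 27 integers one could put 1 in each residue class and have no class reach 2.
The 28th integer pushes some class to 2, so 27·1 + 1 = 28.

28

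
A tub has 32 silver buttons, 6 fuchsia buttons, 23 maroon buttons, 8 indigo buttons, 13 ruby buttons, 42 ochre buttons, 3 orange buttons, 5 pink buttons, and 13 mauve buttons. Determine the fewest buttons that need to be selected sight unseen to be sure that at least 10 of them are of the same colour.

68

By the pigeonhole principle, the 9 colours are the holes; the buttons drawn are the pigeons.
To avoid 10 of any one colour, the worst case takes at most 9 of each colour, or every button of a colour that has fewer than 9.
That gives 9 + 6 + 9 + 8 + 9 + 9 + 3 + 5 + 9 = 67 buttons with no colour reaching 10.
The next button forces some colour to 10, so 67 + 1 = 68.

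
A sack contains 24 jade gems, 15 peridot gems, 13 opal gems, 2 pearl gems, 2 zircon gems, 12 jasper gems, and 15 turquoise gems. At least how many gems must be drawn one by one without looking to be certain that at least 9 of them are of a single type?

By the pigeonhole principle, the 7 types are the holes; the gems drawn are the pigeons.
To avoid 9 of any one type, the worst case takes at most 8 of each type, or every gem of a type that has fewer than 8.
That gives 8 + 8 + 8 + 2 + 2 + 8 + 8 = 44 gems with no type reaching 9.
The next gem forces some type to 9, so 44 + 1 = 45.

45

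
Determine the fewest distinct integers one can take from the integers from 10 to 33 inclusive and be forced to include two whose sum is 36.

A set avoiding the sum 36 can contain at most one of each pair {x, 36−x}, plus the 8 elements whose complement lies outside the range or equal to its own complement.
The integers 18, …, 33 (16 of them) are such a set: any two sum to at least 18+19 = 37 > 36.
Pigeonhole: any 17th integer completes one of the 8 pairs, so 17 choices force a sum of 36.

17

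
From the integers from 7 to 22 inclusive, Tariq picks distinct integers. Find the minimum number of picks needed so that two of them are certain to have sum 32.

A set avoiding the sum 32 can contain at most one of each pair {x, 32−x}, plus the 4 elements whose complement lies outside the range or equal to its own complement.
The integers 7, …, 16 (10 of them) are such a set: any two sum to at least 7+8 = 15 and at most 15+16 = 31 < 32.
Any 11th integer completes one of the 6 pairs, so 11 choices force a sum of 32.

11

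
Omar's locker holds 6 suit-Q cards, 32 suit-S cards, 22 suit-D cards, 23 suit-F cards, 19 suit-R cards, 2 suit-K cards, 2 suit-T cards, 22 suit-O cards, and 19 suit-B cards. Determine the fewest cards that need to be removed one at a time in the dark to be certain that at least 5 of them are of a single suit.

Put each drawn card into a box by suit. The largest draw with every box below 5 takes min(count, 4) from each suit; suits with fewer than 4 contribute all they have.
Σ min(cᵢ, 4) = 4 + 4 + 4 + 4 + 4 + 2 + 2 + 4 + 4 = 32.
Draw number 32 + 1 = 33 must push one box to 5.

33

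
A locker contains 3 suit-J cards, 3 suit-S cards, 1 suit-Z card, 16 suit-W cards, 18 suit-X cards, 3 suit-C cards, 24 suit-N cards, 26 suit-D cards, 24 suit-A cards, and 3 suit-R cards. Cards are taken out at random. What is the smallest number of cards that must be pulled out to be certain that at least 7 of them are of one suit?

The 10 suits are the holes; the cards drawn are the pigeons.
To avoid 7 of any one suit, the worst case takes at most 6 of each suit, or every card of a suit that has fewer than 6.
That gives 3 + 3 + 1 + 6 + 6 + 3 + 6 + 6 + 6 + 3 = 43 cards with no suit reaching 7.
The next card forces some suit to 7, so 43 + 1 = 44.

44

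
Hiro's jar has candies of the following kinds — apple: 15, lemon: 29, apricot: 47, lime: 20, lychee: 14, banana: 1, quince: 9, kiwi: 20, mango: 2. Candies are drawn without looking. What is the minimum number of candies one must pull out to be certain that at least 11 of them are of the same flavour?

By the pigeonhole principle, put each drawn candy into a box by flavour. The largest draw with every box below 11 takes min(count, 10) from each flavour; flavours with fewer than 10 contribute all they have.
Σ min(cᵢ, 10) = 10 + 10 + 10 + 10 + 10 + 1 + 9 + 10 + 2 = 72.
Draw number 72 + 1 = 73 must push one box to 11.

73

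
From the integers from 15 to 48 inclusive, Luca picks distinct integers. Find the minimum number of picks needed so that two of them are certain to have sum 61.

A set avoiding the sum 61 can contain at most one of each pair {x, 61−x}, plus the 2 elements whose complement lies outside the range.
The integers 31, …, 48 (18 of them) are such a set: any two sum to at least 31+32 = 63 > 61.
Pigeonhole: any 19th integer completes one of the 16 pairs, so 19 choices force a sum of 61.

19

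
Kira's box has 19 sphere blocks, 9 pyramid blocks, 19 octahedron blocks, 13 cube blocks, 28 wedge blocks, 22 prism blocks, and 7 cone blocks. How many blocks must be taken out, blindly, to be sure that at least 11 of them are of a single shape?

67

Pigeonhole: put each drawn block into a box by shape. The largest draw with every box below 11 takes min(count, 10) from each shape; shapes with fewer than 10 contribute all they have.
Σ min(cᵢ, 10) = 10 + 9 + 10 + 10 + 10 + 10 + 7 = 66.
Draw number 66 + 1 = 67 must push one box to 11.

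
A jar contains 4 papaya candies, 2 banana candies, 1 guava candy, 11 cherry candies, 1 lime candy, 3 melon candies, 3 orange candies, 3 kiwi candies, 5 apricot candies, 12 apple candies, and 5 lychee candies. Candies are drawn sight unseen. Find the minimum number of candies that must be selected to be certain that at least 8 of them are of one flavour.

An adversary could hand out at most 7 candies per flavour (9 flavours run out sooner): 4 + 2 + 1 + 7 + 1 + 3 + 3 + 3 + 5 + 7 + 5 = 41 candies and still no flavour has 8.
One more candy lands in a flavour already at 7, so 42 draws are enough and 41 are not.

42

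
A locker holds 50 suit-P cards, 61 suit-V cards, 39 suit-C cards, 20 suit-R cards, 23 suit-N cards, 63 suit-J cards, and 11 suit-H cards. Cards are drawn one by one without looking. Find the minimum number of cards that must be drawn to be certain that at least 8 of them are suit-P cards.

In the worst case for collecting suit-P cards, every non-suit-P card comes out first.
There are 61 + 39 + 20 + 23 + 63 + 11 = 217 non-suit-P cards altogether.
After those, each further card must be suit-P, so 217 + 8 = 225 draws guarantee 8 suit-P cards.

225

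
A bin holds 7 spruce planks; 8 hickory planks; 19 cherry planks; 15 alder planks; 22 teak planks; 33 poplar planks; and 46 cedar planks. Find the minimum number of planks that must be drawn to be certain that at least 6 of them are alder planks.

141

In the worst case for collecting alder planks, every non-alder plank comes out first.
There are 7 + 8 + 19 + 22 + 33 + 46 = 135 non-alder planks altogether.
After those, each further plank must be alder, so 135 + 6 = 141 draws guarantee 6 alder planks.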